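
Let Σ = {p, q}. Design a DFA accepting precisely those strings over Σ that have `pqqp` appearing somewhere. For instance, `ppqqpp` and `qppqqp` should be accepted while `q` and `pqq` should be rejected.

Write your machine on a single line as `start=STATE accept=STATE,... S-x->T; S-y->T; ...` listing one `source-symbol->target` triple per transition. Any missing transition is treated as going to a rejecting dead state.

start=S0; accept=S4; S0-p->S1; S0-q->S0; S1-p->S1; S1-q->S2; S2-p->S1; S2-q->S3; S3-p->S4; S3-q->S0; S4-p->S4; S4-q->S4

States S0..S3 record the length of the longest prefix of `pqqp` that matches the current input suffix. Reaching S4 means `pqqp` has been seen, and we stay there forever. Accept from S4.
With 5 states:
        p   q  
>  S0   S1  S0 
   S1   S1  S2 
   S2   S1  S3 
   S3   S4  S0 
 * S4   S4  S4 
(> = start, * = accepting)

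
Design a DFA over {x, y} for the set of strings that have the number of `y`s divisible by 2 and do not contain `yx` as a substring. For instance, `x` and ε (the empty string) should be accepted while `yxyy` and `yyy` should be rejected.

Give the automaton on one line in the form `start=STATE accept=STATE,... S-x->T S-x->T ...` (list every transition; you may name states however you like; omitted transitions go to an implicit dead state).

start=s0 accept=s0,s3 s0-x->s0 s0-y->s1 s1-x->s2 s1-y->s3 s2-x->s2 s2-y->s2 s3-x->s2 s3-y->s1

Run two small machines in parallel and take their product. The first has 2 states tracking the count of `y`s modulo 2; the second has 3 states tracking partial matches of the forbidden pattern `yx`. A product state is a pair (one from each), accepting exactly when both do. After merging equivalent states the machine shrinks.
A 4-state machine:
        x   y  
>* s0   s0  s1 
   s1   s2  s3 
   s2   s2  s2 
 * s3   s2  s1 
(> = start, * = accepting)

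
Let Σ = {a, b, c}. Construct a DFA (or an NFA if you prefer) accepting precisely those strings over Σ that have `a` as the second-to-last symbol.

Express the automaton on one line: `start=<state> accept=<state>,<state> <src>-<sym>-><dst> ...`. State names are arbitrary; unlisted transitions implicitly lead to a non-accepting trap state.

start=q0 accept=q4,q5,q6 q0-a->q1 q0-b->q2 q0-c->q3 q1-a->q4 q1-b->q5 q1-c->q6 q2-a->q7 q2-b->q8 q2-c->q9 q3-a->q10 q3-b->q11 q3-c->q12 q4-a->q4 q4-b->q5 q4-c->q6 q5-a->q7 q5-b->q8 q5-c->q9 q6-a->q10 q6-b->q11 q6-c->q12 q7-a->q4 q7-b->q5 q7-c->q6 q8-a->q7 q8-b->q8 q8-c->q9 q9-a->q10 q9-b->q11 q9-c->q12 q10-a->q4 q10-b->q5 q10-c->q6 q11-a->q7 q11-b->q8 q11-c->q9 q12-a->q10 q12-b->q11 q12-c->q12

Because acceptance depends on a position counted from the end, the machine has to buffer the most recent 2 symbols. Make each state the string of the last up-to-2 symbols read; on input `x` shift the window left and append `x`. Accept when the buffered window has length 2 and begins with `a`.
13 states suffice.
          a    b    c  
>  q0     q1   q2   q3 
   q1     q4   q5   q6 
   q2     q7   q8   q9 
   q3    q10  q11  q12 
 * q4     q4   q5   q6 
 * q5     q7   q8   q9 
 * q6    q10  q11  q12 
   q7     q4   q5   q6 
   q8     q7   q8   q9 
   q9    q10  q11  q12 
   q10    q4   q5   q6 
   q11    q7   q8   q9 
   q12   q10  q11  q12 
(> = start, * = accepting)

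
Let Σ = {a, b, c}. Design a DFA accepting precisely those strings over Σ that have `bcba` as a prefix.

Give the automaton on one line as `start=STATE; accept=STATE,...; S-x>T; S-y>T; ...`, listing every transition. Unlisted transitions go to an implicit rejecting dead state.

start=q0; accept=q4; q0-a>q5; q0-b>q1; q0-c>q5; q1-a>q5; q1-b>q5; q1-c>q2; q2-a>q5; q2-b>q3; q2-c>q5; q3-a>q4; q3-b>q5; q3-c>q5; q4-a>q4; q4-b>q4; q4-c>q4; q5-a>q5; q5-b>q5; q5-c>q5

Walk along `bcba` while the input agrees: from q0 take `b` to q1, and so on. Any deviation drops to the rejecting sink q5. Once q4 is reached the prefix is confirmed and every continuation is accepted.
        a   b   c  
>  q0   q5  q1  q5 
   q1   q5  q5  q2 
   q2   q5  q3  q5 
   q3   q4  q5  q5 
 * q4   q4  q4  q4 
   q5   q5  q5  q5 
(> = start, * = accepting)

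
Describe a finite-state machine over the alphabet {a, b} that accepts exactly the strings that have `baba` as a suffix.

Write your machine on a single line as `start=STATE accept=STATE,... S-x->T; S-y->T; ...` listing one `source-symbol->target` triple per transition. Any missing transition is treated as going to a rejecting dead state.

start=q0; accept=q4; q0-a->q0; q0-b->q1; q1-a->q2; q1-b->q1; q2-a->q0; q2-b->q3; q3-a->q4; q3-b->q1; q4-a->q0; q4-b->q3

Let each state record the length of the longest suffix of the input read so far that is also a prefix of `baba`. q1 means the last symbol is `b`; q2 means the last 2 symbols are `ba`; q3 means the last 3 symbols are `bab`; q4 means the last 4 symbols are `baba`. Accept only at q4, where the string currently ends in `baba`.
With 5 states:
        a   b  
>  q0   q0  q1 
   q1   q2  q1 
   q2   q0  q3 
   q3   q4  q1 
 * q4   q0  q3 
(> = start, * = accepting)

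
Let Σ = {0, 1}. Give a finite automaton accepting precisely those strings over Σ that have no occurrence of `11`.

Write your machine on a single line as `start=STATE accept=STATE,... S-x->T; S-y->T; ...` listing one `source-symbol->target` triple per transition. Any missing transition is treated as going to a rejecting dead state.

This is the complement of 'contains `11`'. Use the same substring-matching states — q0 through q2 holding how much of `11` has just been matched — but flip the accepting set: everything except the trap q2 accepts.
        0   1  
>* q0   q0  q1 
 * q1   q0  q2 
   q2   q2  q2 
(> = start, * = accepting)

start=q0; accept=q0,q1; q0-0->q0; q0-1->q1; q1-0->q0; q1-1->q2; q2-0->q2; q2-1->q2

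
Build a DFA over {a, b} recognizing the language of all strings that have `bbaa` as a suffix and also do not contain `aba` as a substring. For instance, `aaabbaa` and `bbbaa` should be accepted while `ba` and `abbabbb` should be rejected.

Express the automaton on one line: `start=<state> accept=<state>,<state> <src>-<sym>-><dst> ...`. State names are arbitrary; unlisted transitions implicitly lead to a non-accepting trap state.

start=q0 accept=q7 q0-a->q1 q0-b->q2 q1-a->q1 q1-b->q3 q2-a->q1 q2-b->q4 q3-a->q5 q3-b->q4 q4-a->q6 q4-b->q4 q5-a->q5 q5-b->q5 q6-a->q7 q6-b->q3 q7-a->q1 q7-b->q3

Run two small machines in parallel and take their product. One (5 states) tracks how much of the suffix `bbaa` has currently been matched; the other (4 states) tracks partial matches of the forbidden pattern `aba`. Each combined state is a pair, one component from each; accept when both components accept. Equivalent product states are then merged.
        a   b  
>  q0   q1  q2 
   q1   q1  q3 
   q2   q1  q4 
   q3   q5  q4 
   q4   q6  q4 
   q5   q5  q5 
   q6   q7  q3 
 * q7   q1  q3 
(> = start, * = accepting)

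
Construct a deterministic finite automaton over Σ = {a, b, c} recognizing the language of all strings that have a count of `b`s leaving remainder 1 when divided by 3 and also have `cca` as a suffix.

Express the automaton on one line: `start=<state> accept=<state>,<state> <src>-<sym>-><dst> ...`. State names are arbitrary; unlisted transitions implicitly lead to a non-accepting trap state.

start=q0 accept=q5 q0-a->q0 q0-b->q1 q0-c->q0 q1-a->q1 q1-b->q2 q1-c->q3 q2-a->q2 q2-b->q0 q2-c->q2 q3-a->q1 q3-b->q2 q3-c->q4 q4-a->q5 q4-b->q2 q4-c->q4 q5-a->q1 q5-b->q2 q5-c->q3

Handle the two conditions separately and then intersect. The first has 3 states tracking the count of `b`s modulo 3; the second has 4 states tracking how much of the suffix `cca` has currently been matched. A product state is a pair (one from each), accepting exactly when both do. Equivalent product states are then merged.
        a   b   c  
>  q0   q0  q1  q0 
   q1   q1  q2  q3 
   q2   q2  q0  q2 
   q3   q1  q2  q4 
   q4   q5  q2  q4 
 * q5   q1  q2  q3 
(> = start, * = accepting)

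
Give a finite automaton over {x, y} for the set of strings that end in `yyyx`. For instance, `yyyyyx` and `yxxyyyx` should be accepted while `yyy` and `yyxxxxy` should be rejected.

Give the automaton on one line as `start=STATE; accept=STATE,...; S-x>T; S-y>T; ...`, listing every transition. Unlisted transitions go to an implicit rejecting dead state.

Remember how much of `yyyx` the current input suffix matches. State S0 means no match yet; S1 means the last symbol is `y`; S2 means the last 2 symbols are `yy`; S3 means the last 3 symbols are `yyy`; S4 means the last 4 symbols are `yyyx`. Only S4 accepts. On a mismatch, fall back to the longest proper suffix that is still a prefix of `yyyx`.
5 states suffice.
        x   y  
>  S0   S0  S1 
   S1   S0  S2 
   S2   S0  S3 
   S3   S4  S3 
 * S4   S0  S1 
(> = start, * = accepting)

start=S0; accept=S4; S0-x>S0; S0-y>S1; S1-x>S0; S1-y>S2; S2-x>S0; S2-y>S3; S3-x>S4; S3-y>S3; S4-x>S0; S4-y>S1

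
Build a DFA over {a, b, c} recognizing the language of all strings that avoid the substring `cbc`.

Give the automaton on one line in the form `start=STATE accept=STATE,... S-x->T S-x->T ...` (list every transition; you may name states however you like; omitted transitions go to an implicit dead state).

start=q0 accept=q0,q1,q2 q0-a->q0 q0-b->q0 q0-c->q1 q1-a->q0 q1-b->q2 q1-c->q1 q2-a->q0 q2-b->q0 q2-c->q3 q3-a->q3 q3-b->q3 q3-c->q3

Track partial matches of the forbidden pattern `cbc`. State q3 is a dead state reached once `cbc` has occurred; every other state accepts. q0 means no part of `cbc` is currently matched.
A 4-state machine:
        a   b   c  
>* q0   q0  q0  q1 
 * q1   q0  q2  q1 
 * q2   q0  q0  q3 
   q3   q3  q3  q3 
(> = start, * = accepting)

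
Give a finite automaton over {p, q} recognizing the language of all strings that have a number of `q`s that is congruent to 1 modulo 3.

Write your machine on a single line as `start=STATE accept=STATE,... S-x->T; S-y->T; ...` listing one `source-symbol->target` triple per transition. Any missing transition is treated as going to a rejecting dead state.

The only thing that matters is how many `q`s have appeared, reduced mod 3. Use one state per residue: A for 0, …, C for 2. Reading `q` moves to the next residue; anything else stays put. B is accepting.
3 states suffice.
       p  q 
>  A   A  B 
 * B   B  C 
   C   C  A 
(> = start, * = accepting)

start=A; accept=B; A-p->A; A-q->B; B-p->B; B-q->C; C-p->C; C-q->A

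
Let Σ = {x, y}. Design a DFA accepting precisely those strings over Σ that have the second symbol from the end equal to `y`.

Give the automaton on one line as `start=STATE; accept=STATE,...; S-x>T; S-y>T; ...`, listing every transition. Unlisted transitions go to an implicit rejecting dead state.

A DFA must remember the last 2 symbols (since which symbol is second-to-last isn't known until the input ends). Use one state per possible window of the last ≤2 symbols; accept from those whose window starts with `y`.
7 states suffice.
        x   y  
>  S0   S1  S2 
   S1   S3  S4 
   S2   S5  S6 
   S3   S3  S4 
   S4   S5  S6 
 * S5   S3  S4 
 * S6   S5  S6 
(> = start, * = accepting)

start=S0; accept=S5,S6; S0-x>S1; S0-y>S2; S1-x>S3; S1-y>S4; S2-x>S5; S2-y>S6; S3-x>S3; S3-y>S4; S4-x>S5; S4-y>S6; S5-x>S3; S5-y>S4; S6-x>S5; S6-y>S6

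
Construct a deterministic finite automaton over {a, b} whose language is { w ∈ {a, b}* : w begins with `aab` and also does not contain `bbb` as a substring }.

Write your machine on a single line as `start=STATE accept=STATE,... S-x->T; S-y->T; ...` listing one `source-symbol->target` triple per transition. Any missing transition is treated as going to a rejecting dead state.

start=S0; accept=S4,S5,S6; S0-a->S1; S0-b->S2; S1-a->S3; S1-b->S2; S2-a->S2; S2-b->S2; S3-a->S2; S3-b->S4; S4-a->S5; S4-b->S6; S5-a->S5; S5-b->S4; S6-a->S5; S6-b->S2

Build one automaton per condition and run them in lockstep. One (5 states) tracks whether the input so far still matches the prefix `aab`; the other (4 states) tracks partial matches of the forbidden pattern `bbb`. Each combined state is a pair, one component from each; accept when both components accept. Equivalent product states are then merged.
7 states suffice.
        a   b  
>  S0   S1  S2 
   S1   S3  S2 
   S2   S2  S2 
   S3   S2  S4 
 * S4   S5  S6 
 * S5   S5  S4 
 * S6   S5  S2 
(> = start, * = accepting)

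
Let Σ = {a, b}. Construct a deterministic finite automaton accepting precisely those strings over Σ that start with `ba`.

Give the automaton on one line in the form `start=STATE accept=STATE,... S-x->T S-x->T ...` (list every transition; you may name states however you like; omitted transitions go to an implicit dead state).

start=q0 accept=q2 q0-a->q3 q0-b->q1 q1-a->q2 q1-b->q3 q2-a->q2 q2-b->q2 q3-a->q3 q3-b->q3

Check the first 2 symbols one by one: q0 through q1 record how many have matched `ba` so far; any wrong symbol goes to the dead state q3. After all 2 match we enter the accepting sink q2.
A 4-state machine:
        a   b  
>  q0   q3  q1 
   q1   q2  q3 
 * q2   q2  q2 
   q3   q3  q3 
(> = start, * = accepting)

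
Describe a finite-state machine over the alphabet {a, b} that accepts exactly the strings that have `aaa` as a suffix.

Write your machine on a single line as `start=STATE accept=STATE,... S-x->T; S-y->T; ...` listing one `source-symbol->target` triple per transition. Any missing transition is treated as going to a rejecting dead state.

Let each state record the length of the longest suffix of the input read so far that is also a prefix of `aaa`. S1 means the last symbol is `a`; S2 means the last 2 symbols are `aa`; S3 means the last 3 symbols are `aaa`. Accept only at S3, where the string currently ends in `aaa`.
        a   b  
>  S0   S1  S0 
   S1   S2  S0 
   S2   S3  S0 
 * S3   S3  S0 
(> = start, * = accepting)

start=S0; accept=S3; S0-a->S1; S0-b->S0; S1-a->S2; S1-b->S0; S2-a->S3; S2-b->S0; S3-a->S3; S3-b->S0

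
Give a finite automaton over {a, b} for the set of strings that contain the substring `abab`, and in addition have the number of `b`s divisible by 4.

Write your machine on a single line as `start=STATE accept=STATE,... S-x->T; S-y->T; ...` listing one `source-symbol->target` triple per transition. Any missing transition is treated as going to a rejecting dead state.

start=q0; accept=q17; q0-a->q1; q0-b->q2; q1-a->q1; q1-b->q3; q2-a->q4; q2-b->q5; q3-a->q6; q3-b->q5; q4-a->q4; q4-b->q7; q5-a->q8; q5-b->q9; q6-a->q4; q6-b->q10; q7-a->q11; q7-b->q9; q8-a->q8; q8-b->q12; q9-a->q13; q9-b->q0; q10-a->q10; q10-b->q14; q11-a->q8; q11-b->q14; q12-a->q15; q12-b->q0; q13-a->q13; q13-b->q16; q14-a->q14; q14-b->q17; q15-a->q13; q15-b->q17; q16-a->q18; q16-b->q2; q17-a->q17; q17-b->q19; q18-a->q1; q18-b->q19; q19-a->q19; q19-b->q10

Build one automaton per condition and run them in lockstep. One (5 states) tracks whether and how much of `abab` has been seen; the other (4 states) tracks the count of `b`s modulo 4. Each combined state is a pair, one component from each; accept when both components accept.
20 states suffice.
          a    b  
>  q0     q1   q2 
   q1     q1   q3 
   q2     q4   q5 
   q3     q6   q5 
   q4     q4   q7 
   q5     q8   q9 
   q6     q4  q10 
   q7    q11   q9 
   q8     q8  q12 
   q9    q13   q0 
   q10   q10  q14 
   q11    q8  q14 
   q12   q15   q0 
   q13   q13  q16 
   q14   q14  q17 
   q15   q13  q17 
   q16   q18   q2 
 * q17   q17  q19 
   q18    q1  q19 
   q19   q19  q10 
(> = start, * = accepting)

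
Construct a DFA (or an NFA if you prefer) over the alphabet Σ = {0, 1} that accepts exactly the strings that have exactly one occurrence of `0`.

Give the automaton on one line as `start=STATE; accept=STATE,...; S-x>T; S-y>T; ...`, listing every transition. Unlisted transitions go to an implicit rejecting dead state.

Count `0`s, saturating at 2: state q0 means no `0` yet, q1 means one `0` seen, q2 means more than one. Each `0` increments (capped at q2); other symbols loop. Accept from {q1}.
With 3 states:
        0   1  
>  q0   q1  q0 
 * q1   q2  q1 
   q2   q2  q2 
(> = start, * = accepting)

start=q0; accept=q1; q0-0>q1; q0-1>q0; q1-0>q2; q1-1>q1; q2-0>q2; q2-1>q2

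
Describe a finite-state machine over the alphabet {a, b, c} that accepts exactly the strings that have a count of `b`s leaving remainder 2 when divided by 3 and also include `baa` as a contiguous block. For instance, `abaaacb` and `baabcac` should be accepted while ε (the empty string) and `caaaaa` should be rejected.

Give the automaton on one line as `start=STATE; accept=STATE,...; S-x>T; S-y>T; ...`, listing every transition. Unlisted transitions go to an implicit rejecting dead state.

Build one automaton per condition and run them in lockstep. The first has 3 states tracking the count of `b`s modulo 3; the second has 4 states tracking whether and how much of `baa` has been seen. A product state is a pair (one from each), accepting exactly when both do.
          a    b    c  
>  q0     q0   q1   q0 
   q1     q2   q3   q4 
   q2     q5   q3   q4 
   q3     q6   q7   q8 
   q4     q4   q3   q4 
   q5     q5   q9   q5 
   q6     q9   q7   q8 
   q7    q10   q1   q0 
   q8     q8   q7   q8 
 * q9     q9  q11   q9 
   q10   q11   q1   q0 
   q11   q11   q5  q11 
(> = start, * = accepting)

start=q0; accept=q9; q0-a>q0; q0-b>q1; q0-c>q0; q1-a>q2; q1-b>q3; q1-c>q4; q2-a>q5; q2-b>q3; q2-c>q4; q3-a>q6; q3-b>q7; q3-c>q8; q4-a>q4; q4-b>q3; q4-c>q4; q5-a>q5; q5-b>q9; q5-c>q5; q6-a>q9; q6-b>q7; q6-c>q8; q7-a>q10; q7-b>q1; q7-c>q0; q8-a>q8; q8-b>q7; q8-c>q8; q9-a>q9; q9-b>q11; q9-c>q9; q10-a>q11; q10-b>q1; q10-c>q0; q11-a>q11; q11-b>q5; q11-c>q11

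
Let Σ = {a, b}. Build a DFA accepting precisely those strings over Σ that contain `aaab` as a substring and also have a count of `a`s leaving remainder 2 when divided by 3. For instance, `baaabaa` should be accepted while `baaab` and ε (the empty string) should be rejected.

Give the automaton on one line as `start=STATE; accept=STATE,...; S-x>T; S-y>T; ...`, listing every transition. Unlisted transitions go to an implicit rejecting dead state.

Handle the two conditions separately and then intersect. One (5 states) tracks whether and how much of `aaab` has been seen; the other (3 states) tracks the count of `a`s modulo 3. Each combined state is a pair, one component from each; accept when both components accept.
A 15-state machine:
          a    b  
>  s0     s1   s0 
   s1     s2   s3 
   s2     s4   s5 
   s3     s6   s3 
   s4     s7   s8 
   s5     s9   s5 
   s6    s10   s5 
   s7    s11  s12 
   s8    s12   s8 
   s9    s13   s0 
   s10    s7   s0 
   s11    s4  s14 
   s12   s14  s12 
   s13   s11   s3 
 * s14    s8  s14 
(> = start, * = accepting)

start=s0; accept=s14; s0-a>s1; s0-b>s0; s1-a>s2; s1-b>s3; s2-a>s4; s2-b>s5; s3-a>s6; s3-b>s3; s4-a>s7; s4-b>s8; s5-a>s9; s5-b>s5; s6-a>s10; s6-b>s5; s7-a>s11; s7-b>s12; s8-a>s12; s8-b>s8; s9-a>s13; s9-b>s0; s10-a>s7; s10-b>s0; s11-a>s4; s11-b>s14; s12-a>s14; s12-b>s12; s13-a>s11; s13-b>s3; s14-a>s8; s14-b>s14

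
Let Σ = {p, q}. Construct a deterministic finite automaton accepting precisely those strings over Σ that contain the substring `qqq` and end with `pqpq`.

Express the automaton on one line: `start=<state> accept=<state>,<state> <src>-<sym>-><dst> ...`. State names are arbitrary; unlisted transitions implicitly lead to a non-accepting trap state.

start=s0 accept=s7 s0-p->s0 s0-q->s1 s1-p->s0 s1-q->s2 s2-p->s0 s2-q->s3 s3-p->s4 s3-q->s3 s4-p->s4 s4-q->s5 s5-p->s6 s5-q->s3 s6-p->s4 s6-q->s7 s7-p->s6 s7-q->s3

Run two small machines in parallel and take their product. The first has 4 states tracking whether and how much of `qqq` has been seen; the second has 5 states tracking how much of the suffix `pqpq` has currently been matched. A product state is a pair (one from each), accepting exactly when both do. After merging equivalent states the machine shrinks.
        p   q  
>  s0   s0  s1 
   s1   s0  s2 
   s2   s0  s3 
   s3   s4  s3 
   s4   s4  s5 
   s5   s6  s3 
   s6   s4  s7 
 * s7   s6  s3 
(> = start, * = accepting)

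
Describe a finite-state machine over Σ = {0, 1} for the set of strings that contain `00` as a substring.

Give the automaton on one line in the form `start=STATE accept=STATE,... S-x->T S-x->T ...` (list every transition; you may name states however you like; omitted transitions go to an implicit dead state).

start=S0 accept=S2 S0-0->S1 S0-1->S0 S1-0->S2 S1-1->S0 S2-0->S2 S2-1->S2

Track how much of `00` has been matched so far: state S0 is no progress, S2 is the absorbing accept state reached once `00` has occurred. Intermediate states record partial matches; on a mismatch, fall back to the longest reusable overlap.
With 3 states:
        0   1  
>  S0   S1  S0 
   S1   S2  S0 
 * S2   S2  S2 
(> = start, * = accepting)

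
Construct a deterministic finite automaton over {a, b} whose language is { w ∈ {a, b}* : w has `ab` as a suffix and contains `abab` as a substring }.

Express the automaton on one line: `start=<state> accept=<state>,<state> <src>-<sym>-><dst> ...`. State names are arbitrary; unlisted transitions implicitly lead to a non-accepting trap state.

Run two small machines in parallel and take their product. One (3 states) tracks how much of the suffix `ab` has currently been matched; the other (5 states) tracks whether and how much of `abab` has been seen. Each combined state is a pair, one component from each; accept when both components accept.
With 7 states:
        a   b  
>  S0   S1  S0 
   S1   S1  S2 
   S2   S3  S0 
   S3   S1  S4 
 * S4   S5  S6 
   S5   S5  S4 
   S6   S5  S6 
(> = start, * = accepting)

start=S0 accept=S4 S0-a->S1 S0-b->S0 S1-a->S1 S1-b->S2 S2-a->S3 S2-b->S0 S3-a->S1 S3-b->S4 S4-a->S5 S4-b->S6 S5-a->S5 S5-b->S4 S6-a->S5 S6-b->S6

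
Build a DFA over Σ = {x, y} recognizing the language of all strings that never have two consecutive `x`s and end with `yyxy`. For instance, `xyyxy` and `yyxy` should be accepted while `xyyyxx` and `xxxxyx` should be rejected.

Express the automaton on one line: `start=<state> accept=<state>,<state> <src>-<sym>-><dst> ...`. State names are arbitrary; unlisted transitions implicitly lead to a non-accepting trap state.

start=q0 accept=q6 q0-x->q1 q0-y->q2 q1-x->q3 q1-y->q2 q2-x->q1 q2-y->q4 q3-x->q3 q3-y->q3 q4-x->q5 q4-y->q4 q5-x->q3 q5-y->q6 q6-x->q1 q6-y->q4

Handle the two conditions separately and then intersect. The first has 3 states tracking partial matches of the forbidden pattern `xx`; the second has 5 states tracking how much of the suffix `yyxy` has currently been matched. A product state is a pair (one from each), accepting exactly when both do. Minimizing collapses redundant product states.
        x   y  
>  q0   q1  q2 
   q1   q3  q2 
   q2   q1  q4 
   q3   q3  q3 
   q4   q5  q4 
   q5   q3  q6 
 * q6   q1  q4 
(> = start, * = accepting)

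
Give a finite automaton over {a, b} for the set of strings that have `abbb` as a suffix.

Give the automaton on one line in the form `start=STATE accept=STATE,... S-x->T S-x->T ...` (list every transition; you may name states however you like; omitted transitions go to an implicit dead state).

start=q0 accept=q4 q0-a->q1 q0-b->q0 q1-a->q1 q1-b->q2 q2-a->q1 q2-b->q3 q3-a->q1 q3-b->q4 q4-a->q1 q4-b->q0

Let each state record the length of the longest suffix of the input read so far that is also a prefix of `abbb`. q1 means the last symbol is `a`; q2 means the last 2 symbols are `ab`; q3 means the last 3 symbols are `abb`; q4 means the last 4 symbols are `abbb`. Accept only at q4, where the string currently ends in `abbb`.
With 5 states:
        a   b  
>  q0   q1  q0 
   q1   q1  q2 
   q2   q1  q3 
   q3   q1  q4 
 * q4   q1  q0 
(> = start, * = accepting)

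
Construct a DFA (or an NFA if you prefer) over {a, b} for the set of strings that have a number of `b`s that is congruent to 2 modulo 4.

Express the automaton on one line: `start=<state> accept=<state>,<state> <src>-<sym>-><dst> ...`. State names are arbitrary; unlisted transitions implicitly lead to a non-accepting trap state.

Keep the running count of `b`s modulo 4: each `b` advances along the cycle q0 → q1 → q2 → q3 → q0 while other symbols loop. Accept at q2.
        a   b  
>  q0   q0  q1 
   q1   q1  q2 
 * q2   q2  q3 
   q3   q3  q0 
(> = start, * = accepting)

start=q0 accept=q2 q0-a->q0 q0-b->q1 q1-a->q1 q1-b->q2 q2-a->q2 q2-b->q3 q3-a->q3 q3-b->q0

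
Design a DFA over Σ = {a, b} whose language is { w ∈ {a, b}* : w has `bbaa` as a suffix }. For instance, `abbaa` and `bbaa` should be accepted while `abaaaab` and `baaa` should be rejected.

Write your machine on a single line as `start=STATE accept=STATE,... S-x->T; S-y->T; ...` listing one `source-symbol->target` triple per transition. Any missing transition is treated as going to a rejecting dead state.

start=q0; accept=q4; q0-a->q0; q0-b->q1; q1-a->q0; q1-b->q2; q2-a->q3; q2-b->q2; q3-a->q4; q3-b->q1; q4-a->q0; q4-b->q1

Let each state record the length of the longest suffix of the input read so far that is also a prefix of `bbaa`. q1 means the last symbol is `b`; q2 means the last 2 symbols are `bb`; q3 means the last 3 symbols are `bba`; q4 means the last 4 symbols are `bbaa`. Accept only at q4, where the string currently ends in `bbaa`.
With 5 states:
        a   b  
>  q0   q0  q1 
   q1   q0  q2 
   q2   q3  q2 
   q3   q4  q1 
 * q4   q0  q1 
(> = start, * = accepting)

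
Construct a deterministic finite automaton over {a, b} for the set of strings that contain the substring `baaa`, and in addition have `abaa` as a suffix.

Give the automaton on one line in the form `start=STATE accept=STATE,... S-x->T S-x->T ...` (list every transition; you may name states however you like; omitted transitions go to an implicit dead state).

Handle the two conditions separately and then intersect. One (5 states) tracks whether and how much of `baaa` has been seen; the other (5 states) tracks how much of the suffix `abaa` has currently been matched. Each combined state is a pair, one component from each; accept when both components accept.
With 13 states:
          a    b  
>  q0     q1   q2 
   q1     q1   q3 
   q2     q4   q2 
   q3     q5   q2 
   q4     q6   q3 
   q5     q7   q3 
   q6     q8   q3 
   q7     q8   q3 
   q8     q8   q9 
   q9    q10  q11 
   q10   q12   q9 
   q11    q8  q11 
 * q12    q8   q9 
(> = start, * = accepting)

start=q0 accept=q12 q0-a->q1 q0-b->q2 q1-a->q1 q1-b->q3 q2-a->q4 q2-b->q2 q3-a->q5 q3-b->q2 q4-a->q6 q4-b->q3 q5-a->q7 q5-b->q3 q6-a->q8 q6-b->q3 q7-a->q8 q7-b->q3 q8-a->q8 q8-b->q9 q9-a->q10 q9-b->q11 q10-a->q12 q10-b->q9 q11-a->q8 q11-b->q11 q12-a->q8 q12-b->q9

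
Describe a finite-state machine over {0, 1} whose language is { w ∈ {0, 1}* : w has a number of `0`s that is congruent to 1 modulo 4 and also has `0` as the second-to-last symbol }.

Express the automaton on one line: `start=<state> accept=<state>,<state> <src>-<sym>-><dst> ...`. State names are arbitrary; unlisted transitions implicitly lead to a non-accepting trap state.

start=q0 accept=q4,q15 q0-0->q1 q0-1->q2 q1-0->q3 q1-1->q4 q2-0->q5 q2-1->q6 q3-0->q7 q3-1->q8 q4-0->q9 q4-1->q10 q5-0->q3 q5-1->q4 q6-0->q5 q6-1->q6 q7-0->q11 q7-1->q12 q8-0->q13 q8-1->q14 q9-0->q7 q9-1->q8 q10-0->q9 q10-1->q10 q11-0->q15 q11-1->q16 q12-0->q17 q12-1->q18 q13-0->q11 q13-1->q12 q14-0->q13 q14-1->q14 q15-0->q3 q15-1->q4 q16-0->q5 q16-1->q6 q17-0->q15 q17-1->q16 q18-0->q17 q18-1->q18

Handle the two conditions separately and then intersect. One (4 states) tracks the count of `0`s modulo 4; the other (7 states) tracks the last 2 symbols read. Each combined state is a pair, one component from each; accept when both components accept.
19 states suffice.
          0    1  
>  q0     q1   q2 
   q1     q3   q4 
   q2     q5   q6 
   q3     q7   q8 
 * q4     q9  q10 
   q5     q3   q4 
   q6     q5   q6 
   q7    q11  q12 
   q8    q13  q14 
   q9     q7   q8 
   q10    q9  q10 
   q11   q15  q16 
   q12   q17  q18 
   q13   q11  q12 
   q14   q13  q14 
 * q15    q3   q4 
   q16    q5   q6 
   q17   q15  q16 
   q18   q17  q18 
(> = start, * = accepting)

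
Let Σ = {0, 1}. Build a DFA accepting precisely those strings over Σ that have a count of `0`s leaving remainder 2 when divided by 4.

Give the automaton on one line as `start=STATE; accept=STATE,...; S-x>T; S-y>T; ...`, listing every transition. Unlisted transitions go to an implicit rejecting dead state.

start=q0; accept=q2; q0-0>q1; q0-1>q0; q1-0>q2; q1-1>q1; q2-0>q3; q2-1>q2; q3-0>q0; q3-1>q3

The only thing that matters is how many `0`s have appeared, reduced mod 4. Use one state per residue: q0 for 0, …, q3 for 3. Reading `0` moves to the next residue; anything else stays put. q2 is accepting.
A 4-state machine:
        0   1  
>  q0   q1  q0 
   q1   q2  q1 
 * q2   q3  q2 
   q3   q0  q3 
(> = start, * = accepting)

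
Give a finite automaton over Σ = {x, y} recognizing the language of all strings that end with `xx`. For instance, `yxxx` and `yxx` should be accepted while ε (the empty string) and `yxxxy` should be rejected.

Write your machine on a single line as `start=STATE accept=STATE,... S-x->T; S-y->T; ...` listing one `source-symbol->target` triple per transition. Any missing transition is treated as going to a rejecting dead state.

start=q0; accept=q2; q0-x->q1; q0-y->q0; q1-x->q2; q1-y->q0; q2-x->q2; q2-y->q0

Let each state record the length of the longest suffix of the input read so far that is also a prefix of `xx`. q1 means the last symbol is `x`; q2 means the last 2 symbols are `xx`. Accept only at q2, where the string currently ends in `xx`.
With 3 states:
        x   y  
>  q0   q1  q0 
   q1   q2  q0 
 * q2   q2  q0 
(> = start, * = accepting)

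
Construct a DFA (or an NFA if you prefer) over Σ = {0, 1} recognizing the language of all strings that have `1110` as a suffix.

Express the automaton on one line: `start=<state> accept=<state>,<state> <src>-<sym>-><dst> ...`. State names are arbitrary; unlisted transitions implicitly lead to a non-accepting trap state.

Let each state record the length of the longest suffix of the input read so far that is also a prefix of `1110`. q1 means the last symbol is `1`; q2 means the last 2 symbols are `11`; q3 means the last 3 symbols are `111`; q4 means the last 4 symbols are `1110`. Accept only at q4, where the string currently ends in `1110`.
With 5 states:
        0   1  
>  q0   q0  q1 
   q1   q0  q2 
   q2   q0  q3 
   q3   q4  q3 
 * q4   q0  q1 
(> = start, * = accepting)

start=q0 accept=q4 q0-0->q0 q0-1->q1 q1-0->q0 q1-1->q2 q2-0->q0 q2-1->q3 q3-0->q4 q3-1->q3 q4-0->q0 q4-1->q1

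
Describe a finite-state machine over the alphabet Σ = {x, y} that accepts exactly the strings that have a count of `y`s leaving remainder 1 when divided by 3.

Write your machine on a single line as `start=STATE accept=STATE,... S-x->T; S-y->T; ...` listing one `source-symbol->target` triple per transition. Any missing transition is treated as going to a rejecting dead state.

start=q0; accept=q1; q0-x->q0; q0-y->q1; q1-x->q1; q1-y->q2; q2-x->q2; q2-y->q0

Keep the running count of `y`s modulo 3: each `y` advances along the cycle q0 → q1 → q2 → q0 while other symbols loop. Accept at q1.
A 3-state machine:
        x   y  
>  q0   q0  q1 
 * q1   q1  q2 
   q2   q2  q0 
(> = start, * = accepting)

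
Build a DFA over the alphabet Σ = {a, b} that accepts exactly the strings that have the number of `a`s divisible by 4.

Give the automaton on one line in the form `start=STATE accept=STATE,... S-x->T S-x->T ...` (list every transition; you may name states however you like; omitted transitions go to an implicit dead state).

Keep the running count of `a`s modulo 4: each `a` advances along the cycle s0 → s1 → s2 → s3 → s0 while other symbols loop. Accept at s0.
4 states suffice.
        a   b  
>* s0   s1  s0 
   s1   s2  s1 
   s2   s3  s2 
   s3   s0  s3 
(> = start, * = accepting)

start=s0 accept=s0 s0-a->s1 s0-b->s0 s1-a->s2 s1-b->s1 s2-a->s3 s2-b->s2 s3-a->s0 s3-b->s3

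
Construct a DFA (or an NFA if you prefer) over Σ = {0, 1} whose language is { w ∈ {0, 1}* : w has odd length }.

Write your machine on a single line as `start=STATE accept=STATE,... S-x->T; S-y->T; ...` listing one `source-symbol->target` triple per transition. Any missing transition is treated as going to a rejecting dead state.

Only the length mod 2 matters, so use a 2-cycle: from any state, every input symbol moves to the next state, wrapping S1 back to S0. Mark S1 accepting.
A 2-state machine:
        0   1  
>  S0   S1  S1 
 * S1   S0  S0 
(> = start, * = accepting)

start=S0; accept=S1; S0-0->S1; S0-1->S1; S1-0->S0; S1-1->S0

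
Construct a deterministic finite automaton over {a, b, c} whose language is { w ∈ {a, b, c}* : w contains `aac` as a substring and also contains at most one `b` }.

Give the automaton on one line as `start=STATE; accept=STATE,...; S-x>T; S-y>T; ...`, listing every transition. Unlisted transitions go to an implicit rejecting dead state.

Handle the two conditions separately and then intersect. One (4 states) tracks whether and how much of `aac` has been seen; the other (3 states) tracks the count of `b`s, saturating at 2. Each combined state is a pair, one component from each; accept when both components accept. Minimizing collapses redundant product states.
        a   b   c  
>  q0   q1  q2  q0 
   q1   q3  q2  q0 
   q2   q4  q5  q2 
   q3   q3  q2  q6 
   q4   q7  q5  q2 
   q5   q5  q5  q5 
 * q6   q6  q8  q6 
   q7   q7  q5  q8 
 * q8   q8  q5  q8 
(> = start, * = accepting)

start=q0; accept=q6,q8; q0-a>q1; q0-b>q2; q0-c>q0; q1-a>q3; q1-b>q2; q1-c>q0; q2-a>q4; q2-b>q5; q2-c>q2; q3-a>q3; q3-b>q2; q3-c>q6; q4-a>q7; q4-b>q5; q4-c>q2; q5-a>q5; q5-b>q5; q5-c>q5; q6-a>q6; q6-b>q8; q6-c>q6; q7-a>q7; q7-b>q5; q7-c>q8; q8-a>q8; q8-b>q5; q8-c>q8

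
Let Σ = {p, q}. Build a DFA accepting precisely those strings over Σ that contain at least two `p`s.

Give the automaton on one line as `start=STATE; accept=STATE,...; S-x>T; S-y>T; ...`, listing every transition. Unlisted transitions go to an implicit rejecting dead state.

start=S0; accept=S2,S3; S0-p>S1; S0-q>S0; S1-p>S2; S1-q>S1; S2-p>S3; S2-q>S2; S3-p>S3; S3-q>S3

Only the number of `p`s matters, and only up to 3. Make a chain S0 → S1 → S2 → S3 advanced by each `p` (with S3 absorbing); every other symbol self-loops. The accepting set is {S2, S3}.
A 4-state machine:
        p   q  
>  S0   S1  S0 
   S1   S2  S1 
 * S2   S3  S2 
 * S3   S3  S3 
(> = start, * = accepting)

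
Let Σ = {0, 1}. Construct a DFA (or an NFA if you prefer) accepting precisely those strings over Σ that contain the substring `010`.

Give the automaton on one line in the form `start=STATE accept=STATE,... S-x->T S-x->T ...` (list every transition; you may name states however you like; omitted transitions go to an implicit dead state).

States q0..q2 record the length of the longest prefix of `010` that matches the current input suffix. Reaching q3 means `010` has been seen, and we stay there forever. Accept from q3.
With 4 states:
        0   1  
>  q0   q1  q0 
   q1   q1  q2 
   q2   q3  q0 
 * q3   q3  q3 
(> = start, * = accepting)

start=q0 accept=q3 q0-0->q1 q0-1->q0 q1-0->q1 q1-1->q2 q2-0->q3 q2-1->q0 q3-0->q3 q3-1->q3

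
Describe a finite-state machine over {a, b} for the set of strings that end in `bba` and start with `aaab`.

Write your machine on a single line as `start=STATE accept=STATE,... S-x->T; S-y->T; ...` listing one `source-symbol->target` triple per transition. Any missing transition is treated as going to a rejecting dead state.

Run two small machines in parallel and take their product. One (4 states) tracks how much of the suffix `bba` has currently been matched; the other (6 states) tracks whether the input so far still matches the prefix `aaab`. Each combined state is a pair, one component from each; accept when both components accept.
          a    b  
>  q0     q1   q2 
   q1     q3   q2 
   q2     q4   q5 
   q3     q6   q2 
   q4     q4   q2 
   q5     q7   q5 
   q6     q4   q8 
   q7     q4   q2 
   q8     q9  q10 
   q9     q9   q8 
   q10   q11  q10 
 * q11    q9   q8 
(> = start, * = accepting)

start=q0; accept=q11; q0-a->q1; q0-b->q2; q1-a->q3; q1-b->q2; q2-a->q4; q2-b->q5; q3-a->q6; q3-b->q2; q4-a->q4; q4-b->q2; q5-a->q7; q5-b->q5; q6-a->q4; q6-b->q8; q7-a->q4; q7-b->q2; q8-a->q9; q8-b->q10; q9-a->q9; q9-b->q8; q10-a->q11; q10-b->q10; q11-a->q9; q11-b->q8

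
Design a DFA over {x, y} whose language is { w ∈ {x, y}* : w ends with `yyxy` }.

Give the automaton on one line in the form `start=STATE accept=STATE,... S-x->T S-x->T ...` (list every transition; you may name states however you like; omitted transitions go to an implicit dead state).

Let each state record the length of the longest suffix of the input read so far that is also a prefix of `yyxy`. B means the last symbol is `y`; C means the last 2 symbols are `yy`; D means the last 3 symbols are `yyx`; E means the last 4 symbols are `yyxy`. Accept only at E, where the string currently ends in `yyxy`.
A 5-state machine:
       x  y 
>  A   A  B 
   B   A  C 
   C   D  C 
   D   A  E 
 * E   A  C 
(> = start, * = accepting)

start=A accept=E A-x->A A-y->B B-x->A B-y->C C-x->D C-y->C D-x->A D-y->E E-x->A E-y->C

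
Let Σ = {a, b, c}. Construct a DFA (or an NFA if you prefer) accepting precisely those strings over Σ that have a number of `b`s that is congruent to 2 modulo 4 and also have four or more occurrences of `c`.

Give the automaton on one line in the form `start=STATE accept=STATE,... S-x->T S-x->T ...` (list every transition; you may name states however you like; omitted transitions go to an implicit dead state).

Build one automaton per condition and run them in lockstep. The first has 4 states tracking the count of `b`s modulo 4; the second has 6 states tracking the count of `c`s, saturating at 5. A product state is a pair (one from each), accepting exactly when both do. Minimizing collapses redundant product states.
With 20 states:
          a    b    c  
>  q0     q0   q1   q2 
   q1     q1   q3   q4 
   q2     q2   q4   q5 
   q3     q3   q6   q7 
   q4     q4   q7   q8 
   q5     q5   q8   q9 
   q6     q6   q0  q10 
   q7     q7  q10  q11 
   q8     q8  q11  q12 
   q9     q9  q12  q13 
   q10   q10   q2  q14 
   q11   q11  q14  q15 
   q12   q12  q15  q16 
   q13   q13  q16  q13 
   q14   q14   q5  q17 
   q15   q15  q17  q18 
   q16   q16  q18  q16 
   q17   q17   q9  q19 
 * q18   q18  q19  q18 
   q19   q19  q13  q19 
(> = start, * = accepting)

start=q0 accept=q18 q0-a->q0 q0-b->q1 q0-c->q2 q1-a->q1 q1-b->q3 q1-c->q4 q2-a->q2 q2-b->q4 q2-c->q5 q3-a->q3 q3-b->q6 q3-c->q7 q4-a->q4 q4-b->q7 q4-c->q8 q5-a->q5 q5-b->q8 q5-c->q9 q6-a->q6 q6-b->q0 q6-c->q10 q7-a->q7 q7-b->q10 q7-c->q11 q8-a->q8 q8-b->q11 q8-c->q12 q9-a->q9 q9-b->q12 q9-c->q13 q10-a->q10 q10-b->q2 q10-c->q14 q11-a->q11 q11-b->q14 q11-c->q15 q12-a->q12 q12-b->q15 q12-c->q16 q13-a->q13 q13-b->q16 q13-c->q13 q14-a->q14 q14-b->q5 q14-c->q17 q15-a->q15 q15-b->q17 q15-c->q18 q16-a->q16 q16-b->q18 q16-c->q16 q17-a->q17 q17-b->q9 q17-c->q19 q18-a->q18 q18-b->q19 q18-c->q18 q19-a->q19 q19-b->q13 q19-c->q19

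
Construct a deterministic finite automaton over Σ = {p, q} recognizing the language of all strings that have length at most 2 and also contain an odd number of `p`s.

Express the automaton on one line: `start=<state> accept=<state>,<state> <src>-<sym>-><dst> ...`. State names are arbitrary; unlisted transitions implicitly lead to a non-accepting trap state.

start=A accept=B,E A-p->B A-q->C B-p->D B-q->E C-p->E C-q->D D-p->D D-q->D E-p->D E-q->D

Run two small machines in parallel and take their product. One (4 states) tracks the input length, saturating at 3; the other (2 states) tracks the count of `p`s modulo 2. Each combined state is a pair, one component from each; accept when both components accept. After merging equivalent states the machine shrinks.
With 5 states:
       p  q 
>  A   B  C 
 * B   D  E 
   C   E  D 
   D   D  D 
 * E   D  D 
(> = start, * = accepting)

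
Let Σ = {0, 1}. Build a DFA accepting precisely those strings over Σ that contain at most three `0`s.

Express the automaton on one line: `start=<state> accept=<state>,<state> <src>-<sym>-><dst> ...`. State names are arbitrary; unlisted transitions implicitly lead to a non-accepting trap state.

Count `0`s, saturating at 4: states S0 through S3 mean 0 through 3 `0`s seen; S4 means more than 3. Each `0` increments (capped at S4); other symbols loop. Accept from {S0, S1, S2, S3}.
A 5-state machine:
        0   1  
>* S0   S1  S0 
 * S1   S2  S1 
 * S2   S3  S2 
 * S3   S4  S3 
   S4   S4  S4 
(> = start, * = accepting)

start=S0 accept=S0,S1,S2,S3 S0-0->S1 S0-1->S0 S1-0->S2 S1-1->S1 S2-0->S3 S2-1->S2 S3-0->S4 S3-1->S3 S4-0->S4 S4-1->S4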